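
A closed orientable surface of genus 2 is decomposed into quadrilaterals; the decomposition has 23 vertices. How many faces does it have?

25

χ = 2 − 2·2 = -2, and every face is a square so 4F = 2E.
V − E + F = -2 with E = 4F/2 gives 23 − (4/2 − 1)·F = -2, so F = 25 and E = 50.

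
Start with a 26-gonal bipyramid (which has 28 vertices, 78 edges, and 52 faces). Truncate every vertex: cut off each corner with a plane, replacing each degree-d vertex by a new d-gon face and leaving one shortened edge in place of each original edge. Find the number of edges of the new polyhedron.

Truncation replaces each original edge-end by a new vertex, so V′ = 2E = 156.
Each original edge survives, and each old vertex of degree d contributes d new edges; summing degrees gives Σd = 2E, so E′ = E + 2E = 3E = 234.
Each original face survives and each original vertex becomes one new face: F′ = F + V = 80.

234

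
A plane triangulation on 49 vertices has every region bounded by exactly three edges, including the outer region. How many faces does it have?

94

In a plane triangulation 3F = 2E and V − E + F = 2, so F = 2V − 4 = 2·49 − 4 = 94.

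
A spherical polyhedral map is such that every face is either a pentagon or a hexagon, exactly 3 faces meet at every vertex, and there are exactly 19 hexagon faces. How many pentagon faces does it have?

Let x be the number of pentagons; then F = 19 + x.
Edge–face incidences: 2E = 6·19 + 5·x = 114 + 5x.
Every vertex has degree 3, so 3V = 2E.
Euler: V − E + F = 2 ⇒ (2E)/3 − E + (19 + x) = 2.
Multiply by 6: 2·(2E) − 3·(2E) + 6·(19 + x) = 12, i.e. 114 + 6x − (114 + 5x) = 12.
Collecting terms: x = 12.
Then 2E = 114 + 5·12 = 174, so E = 87, V = 2E/3 = 58, F = 19 + 12 = 31.

12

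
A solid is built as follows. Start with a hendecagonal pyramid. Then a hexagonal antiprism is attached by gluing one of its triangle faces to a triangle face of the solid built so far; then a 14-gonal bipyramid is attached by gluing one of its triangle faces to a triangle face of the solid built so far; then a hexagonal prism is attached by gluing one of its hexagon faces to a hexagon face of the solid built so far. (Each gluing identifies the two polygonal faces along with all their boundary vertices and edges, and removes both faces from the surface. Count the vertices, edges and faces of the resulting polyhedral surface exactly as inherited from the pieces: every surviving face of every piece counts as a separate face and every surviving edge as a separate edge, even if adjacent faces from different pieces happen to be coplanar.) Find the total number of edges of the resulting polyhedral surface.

A hendecagonal pyramid: V=12, E=22, F=12.
Attach a hexagonal antiprism (V=12, E=24, F=14) along a 3-gon: merge 3 vertices and 3 edges, delete both glued faces → V=21, E=43, F=24.
Attach a 14-gonal bipyramid (V=16, E=42, F=28) along a 3-gon: merge 3 vertices and 3 edges, delete both glued faces → V=34, E=82, F=50.
Attach a hexagonal prism (V=12, E=18, F=8) along a 6-gon: merge 6 vertices and 6 edges, delete both glued faces → V=40, E=94, F=56.
Check: V − E + F = 40 − 94 + 56 = 2.

94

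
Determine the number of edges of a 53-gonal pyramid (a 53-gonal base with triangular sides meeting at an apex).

A pyramid on an n-gon base has one n-gon and n triangles: V = 53 + 1 = 54, E = 2·53 = 106, F = 53 + 1 = 54.

106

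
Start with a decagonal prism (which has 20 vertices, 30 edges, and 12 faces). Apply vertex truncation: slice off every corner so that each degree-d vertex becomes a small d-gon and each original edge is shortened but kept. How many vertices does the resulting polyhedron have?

60

Truncation replaces each original edge-end by a new vertex, so V′ = 2E = 60.
Each original edge survives, and each old vertex of degree d contributes d new edges; summing degrees gives Σd = 2E, so E′ = E + 2E = 3E = 90.
Each original face survives and each original vertex becomes one new face: F′ = F + V = 32.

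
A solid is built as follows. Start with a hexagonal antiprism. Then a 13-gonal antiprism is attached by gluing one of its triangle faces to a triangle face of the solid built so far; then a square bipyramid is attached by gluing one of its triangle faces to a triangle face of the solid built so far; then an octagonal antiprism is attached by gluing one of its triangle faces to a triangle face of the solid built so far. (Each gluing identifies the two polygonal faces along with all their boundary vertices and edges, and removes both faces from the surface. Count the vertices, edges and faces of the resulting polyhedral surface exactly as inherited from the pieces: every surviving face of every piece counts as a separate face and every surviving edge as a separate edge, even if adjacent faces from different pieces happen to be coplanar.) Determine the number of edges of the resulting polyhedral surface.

111

A hexagonal antiprism: V=12, E=24, F=14.
Attach a 13-gonal antiprism (V=26, E=52, F=28) along a 3-gon: merge 3 vertices and 3 edges, delete both glued faces → V=35, E=73, F=40.
Attach a square bipyramid (V=6, E=12, F=8) along a 3-gon: merge 3 vertices and 3 edges, delete both glued faces → V=38, E=82, F=46.
Attach an octagonal antiprism (V=16, E=32, F=18) along a 3-gon: merge 3 vertices and 3 edges, delete both glued faces → V=51, E=111, F=62.
Check: V − E + F = 51 − 111 + 62 = 2.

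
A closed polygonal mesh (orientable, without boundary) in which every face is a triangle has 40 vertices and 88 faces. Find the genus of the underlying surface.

3

Every face is a triangle, so 2E = 3·88 = 264, giving E = 132.
χ = V − E + F = 40 − 132 + 88 = -4.
For a closed orientable surface χ = 2 − 2g, so g = (2 − (-4))/2 = 3.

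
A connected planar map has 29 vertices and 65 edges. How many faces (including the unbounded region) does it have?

Euler's formula for a connected plane graph: V − E + F = 2, so F = 2 − 29 + 65 = 38.

38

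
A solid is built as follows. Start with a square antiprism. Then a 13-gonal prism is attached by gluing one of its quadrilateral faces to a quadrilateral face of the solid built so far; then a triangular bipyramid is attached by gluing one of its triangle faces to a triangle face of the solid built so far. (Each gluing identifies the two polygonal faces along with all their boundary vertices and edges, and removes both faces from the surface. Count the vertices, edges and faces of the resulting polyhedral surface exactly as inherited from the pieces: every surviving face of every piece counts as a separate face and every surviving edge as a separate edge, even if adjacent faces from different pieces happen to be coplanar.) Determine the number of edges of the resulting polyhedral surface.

57

A square antiprism: V=8, E=16, F=10.
Attach a 13-gonal prism (V=26, E=39, F=15) along a 4-gon: merge 4 vertices and 4 edges, delete both glued faces → V=30, E=51, F=23.
Attach a triangular bipyramid (V=5, E=9, F=6) along a 3-gon: merge 3 vertices and 3 edges, delete both glued faces → V=32, E=57, F=27.
Check: V − E + F = 32 − 57 + 27 = 2.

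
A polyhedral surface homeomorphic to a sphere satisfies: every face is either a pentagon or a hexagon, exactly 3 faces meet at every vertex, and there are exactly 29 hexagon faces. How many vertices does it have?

78

Let x be the number of pentagons; then F = 29 + x.
Edge–face incidences: 2E = 6·29 + 5·x = 174 + 5x.
Every vertex has degree 3, so 3V = 2E.
Euler: V − E + F = 2 ⇒ (2E)/3 − E + (29 + x) = 2.
Multiply by 6: 2·(2E) − 3·(2E) + 6·(29 + x) = 12, i.e. 174 + 6x − (174 + 5x) = 12.
Collecting terms: x = 12.
Then 2E = 174 + 5·12 = 234, so E = 117, V = 2E/3 = 78, F = 29 + 12 = 41.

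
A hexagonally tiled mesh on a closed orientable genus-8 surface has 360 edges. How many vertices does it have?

226

χ = 2 − 2·8 = -14, and every face is a hexagon so 6F = 2E.
F = 2E/6 = 120. Then V = -14 + E − F = -14 + 360 − 120 = 226.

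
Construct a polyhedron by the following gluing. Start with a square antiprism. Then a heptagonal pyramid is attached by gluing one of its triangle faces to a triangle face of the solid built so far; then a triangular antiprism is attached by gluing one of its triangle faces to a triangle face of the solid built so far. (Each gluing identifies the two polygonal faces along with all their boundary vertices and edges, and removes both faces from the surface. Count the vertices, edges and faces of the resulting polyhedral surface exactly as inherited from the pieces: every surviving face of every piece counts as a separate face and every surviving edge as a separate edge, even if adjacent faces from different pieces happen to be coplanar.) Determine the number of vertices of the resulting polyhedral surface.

16

A square antiprism: V=8, E=16, F=10.
Attach a heptagonal pyramid (V=8, E=14, F=8) along a 3-gon: merge 3 vertices and 3 edges, delete both glued faces → V=13, E=27, F=16.
Attach a triangular antiprism (V=6, E=12, F=8) along a 3-gon: merge 3 vertices and 3 edges, delete both glued faces → V=16, E=36, F=22.
Check: V − E + F = 16 − 36 + 22 = 2.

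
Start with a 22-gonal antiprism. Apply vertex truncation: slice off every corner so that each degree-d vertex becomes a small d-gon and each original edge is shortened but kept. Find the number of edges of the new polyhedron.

The base solid has V = 44, E = 88, F = 46.
Truncation replaces each original edge-end by a new vertex, so V′ = 2E = 176.
Each original edge survives, and each old vertex of degree d contributes d new edges; summing degrees gives Σd = 2E, so E′ = E + 2E = 3E = 264.
Each original face survives and each original vertex becomes one new face: F′ = F + V = 90.

264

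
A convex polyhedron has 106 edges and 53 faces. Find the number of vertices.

55

Here V − E + F = 2.
V = 2 + E − F = 2 + 106 − 53 = 55.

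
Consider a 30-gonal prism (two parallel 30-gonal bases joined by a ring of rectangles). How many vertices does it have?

60

A prism on an n-gon has two n-gon bases and n rectangular sides: V = 2·30 = 60, E = 3·30 = 90, F = 30 + 2 = 32.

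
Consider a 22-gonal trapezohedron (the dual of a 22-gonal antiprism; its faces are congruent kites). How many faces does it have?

The n-trapezohedron (dual of the n-antiprism) has V = 2·22 + 2 = 46, E = 4·22 = 88, F = 2·22 = 44.

44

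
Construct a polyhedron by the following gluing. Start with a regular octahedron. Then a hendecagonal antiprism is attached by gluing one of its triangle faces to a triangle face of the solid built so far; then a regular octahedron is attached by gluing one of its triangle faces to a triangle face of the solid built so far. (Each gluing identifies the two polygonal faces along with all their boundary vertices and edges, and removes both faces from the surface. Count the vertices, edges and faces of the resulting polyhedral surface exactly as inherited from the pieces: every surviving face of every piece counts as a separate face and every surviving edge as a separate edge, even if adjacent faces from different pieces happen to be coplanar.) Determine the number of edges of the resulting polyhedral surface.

A regular octahedron: V=6, E=12, F=8.
Attach a hendecagonal antiprism (V=22, E=44, F=24) along a 3-gon: merge 3 vertices and 3 edges, delete both glued faces → V=25, E=53, F=30.
Attach a regular octahedron (V=6, E=12, F=8) along a 3-gon: merge 3 vertices and 3 edges, delete both glued faces → V=28, E=62, F=36.
Check: V − E + F = 28 − 62 + 36 = 2.

62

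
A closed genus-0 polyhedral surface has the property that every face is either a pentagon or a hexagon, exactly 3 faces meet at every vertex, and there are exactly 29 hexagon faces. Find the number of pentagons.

12

Let x be the number of pentagons; then F = 29 + x.
Edge–face incidences: 2E = 6·29 + 5·x = 174 + 5x.
Every vertex has degree 3, so 3V = 2E.
Euler: V − E + F = 2 ⇒ (2E)/3 − E + (29 + x) = 2.
Multiply by 6: 2·(2E) − 3·(2E) + 6·(29 + x) = 12, i.e. 174 + 6x − (174 + 5x) = 12.
Collecting terms: x = 12.
Then 2E = 174 + 5·12 = 234, so E = 117, V = 2E/3 = 78, F = 29 + 12 = 41.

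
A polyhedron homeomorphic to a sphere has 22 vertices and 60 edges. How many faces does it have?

Here V − E + F = 2.
F = 2 − V + E = 2 − 22 + 60 = 40.

40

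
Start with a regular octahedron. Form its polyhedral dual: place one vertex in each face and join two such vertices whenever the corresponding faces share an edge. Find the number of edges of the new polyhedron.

12

The base solid has V = 6, E = 12, F = 8.
The dual swaps V and F and preserves E: V′ = F = 8, E′ = E = 12, F′ = V = 6.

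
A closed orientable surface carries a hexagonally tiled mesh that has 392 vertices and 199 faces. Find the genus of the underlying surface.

4

Every face is a hexagon, so 2E = 6·199 = 1194, giving E = 597.
χ = V − E + F = 392 − 597 + 199 = -6.
For a closed orientable surface χ = 2 − 2g, so g = (2 − (-6))/2 = 4.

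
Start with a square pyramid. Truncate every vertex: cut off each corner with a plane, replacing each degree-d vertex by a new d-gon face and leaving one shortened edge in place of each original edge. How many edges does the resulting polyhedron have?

24

The base solid has V = 5, E = 8, F = 5.
Truncation replaces each original edge-end by a new vertex, so V′ = 2E = 16.
Each original edge survives, and each old vertex of degree d contributes d new edges; summing degrees gives Σd = 2E, so E′ = E + 2E = 3E = 24.
Each original face survives and each original vertex becomes one new face: F′ = F + V = 10.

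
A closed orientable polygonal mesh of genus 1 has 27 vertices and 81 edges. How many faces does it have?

54

For a closed orientable surface of genus 1, χ = 2 − 2·1 = 0.
F = 0 − V + E = 0 − 27 + 81 = 54.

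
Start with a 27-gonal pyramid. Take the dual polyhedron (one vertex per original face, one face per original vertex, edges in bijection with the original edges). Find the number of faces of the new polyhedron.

28

The base solid has V = 28, E = 54, F = 28.
The dual swaps V and F and preserves E: V′ = F = 28, E′ = E = 54, F′ = V = 28.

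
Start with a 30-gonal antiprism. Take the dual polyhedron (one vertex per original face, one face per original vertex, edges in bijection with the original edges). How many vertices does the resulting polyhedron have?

The base solid has V = 60, E = 120, F = 62.
The dual swaps V and F and preserves E: V′ = F = 62, E′ = E = 120, F′ = V = 60.

62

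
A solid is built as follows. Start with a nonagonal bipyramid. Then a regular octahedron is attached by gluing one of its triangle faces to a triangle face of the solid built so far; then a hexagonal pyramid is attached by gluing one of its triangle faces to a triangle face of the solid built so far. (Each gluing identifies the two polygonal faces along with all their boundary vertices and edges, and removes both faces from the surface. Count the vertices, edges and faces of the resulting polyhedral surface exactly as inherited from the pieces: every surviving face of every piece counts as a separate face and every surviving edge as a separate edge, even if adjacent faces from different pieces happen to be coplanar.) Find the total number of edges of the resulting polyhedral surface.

A nonagonal bipyramid: V=11, E=27, F=18.
Attach a regular octahedron (V=6, E=12, F=8) along a 3-gon: merge 3 vertices and 3 edges, delete both glued faces → V=14, E=36, F=24.
Attach a hexagonal pyramid (V=7, E=12, F=7) along a 3-gon: merge 3 vertices and 3 edges, delete both glued faces → V=18, E=45, F=29.
Check: V − E + F = 18 − 45 + 29 = 2.

45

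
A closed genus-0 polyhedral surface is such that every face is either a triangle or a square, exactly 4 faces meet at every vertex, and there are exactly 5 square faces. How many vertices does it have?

Let x be the number of triangles; then F = 5 + x.
Edge–face incidences: 2E = 4·5 + 3·x = 20 + 3x.
Every vertex has degree 4, so 4V = 2E.
Euler: V − E + F = 2 ⇒ (2E)/4 − E + (5 + x) = 2.
Multiply by 8: 2·(2E) − 4·(2E) + 8·(5 + x) = 16, i.e. 40 + 8x − 2·(20 + 3x) = 16.
Collecting terms: 2x = 16, so x = 8.
Then 2E = 20 + 3·8 = 44, so E = 22, V = 2E/4 = 11, F = 5 + 8 = 13.

11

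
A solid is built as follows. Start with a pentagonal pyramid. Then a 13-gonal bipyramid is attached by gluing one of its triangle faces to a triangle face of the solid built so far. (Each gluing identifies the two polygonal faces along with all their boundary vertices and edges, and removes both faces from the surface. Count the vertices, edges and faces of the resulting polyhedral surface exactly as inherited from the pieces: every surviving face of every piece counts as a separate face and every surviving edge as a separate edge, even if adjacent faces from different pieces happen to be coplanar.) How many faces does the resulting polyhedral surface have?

30

A pentagonal pyramid: V=6, E=10, F=6.
Attach a 13-gonal bipyramid (V=15, E=39, F=26) along a 3-gon: merge 3 vertices and 3 edges, delete both glued faces → V=18, E=46, F=30.
Check: V − E + F = 18 − 46 + 30 = 2.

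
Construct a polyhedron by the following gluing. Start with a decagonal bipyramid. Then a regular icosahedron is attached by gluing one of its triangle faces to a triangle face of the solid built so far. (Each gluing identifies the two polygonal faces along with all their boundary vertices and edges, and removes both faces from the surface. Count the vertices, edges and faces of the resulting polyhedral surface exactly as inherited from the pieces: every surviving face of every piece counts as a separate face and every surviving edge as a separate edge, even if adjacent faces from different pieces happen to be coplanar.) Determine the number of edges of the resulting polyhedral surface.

57

A decagonal bipyramid: V=12, E=30, F=20.
Attach a regular icosahedron (V=12, E=30, F=20) along a 3-gon: merge 3 vertices and 3 edges, delete both glued faces → V=21, E=57, F=38.
Check: V − E + F = 21 − 57 + 38 = 2.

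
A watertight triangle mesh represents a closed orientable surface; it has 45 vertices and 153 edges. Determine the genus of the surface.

Every face is a triangle and each edge borders two faces, so 3F = 2·153, giving F = 102.
χ = V − E + F = 45 − 153 + 102 = -6.
For a closed orientable surface χ = 2 − 2g, so g = (2 − (-6))/2 = 4.

4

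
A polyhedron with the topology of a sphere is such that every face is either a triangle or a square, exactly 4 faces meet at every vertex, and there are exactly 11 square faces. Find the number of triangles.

Let x be the number of triangles; then F = 11 + x.
Edge–face incidences: 2E = 4·11 + 3·x = 44 + 3x.
Every vertex has degree 4, so 4V = 2E.
Euler: V − E + F = 2 ⇒ (2E)/4 − E + (11 + x) = 2.
Multiply by 8: 2·(2E) − 4·(2E) + 8·(11 + x) = 16, i.e. 88 + 8x − 2·(44 + 3x) = 16.
Collecting terms: 2x = 16, so x = 8.
Then 2E = 44 + 3·8 = 68, so E = 34, V = 2E/4 = 17, F = 11 + 8 = 19.

8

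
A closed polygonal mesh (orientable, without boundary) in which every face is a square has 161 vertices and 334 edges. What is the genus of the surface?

Every face is a square and each edge borders two faces, so 4F = 2·334, giving F = 167.
χ = V − E + F = 161 − 334 + 167 = -6.
For a closed orientable surface χ = 2 − 2g, so g = (2 − (-6))/2 = 4.

4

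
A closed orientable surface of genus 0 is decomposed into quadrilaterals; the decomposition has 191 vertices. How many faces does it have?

189

χ = 2 − 2·0 = 2, and every face is a square so 4F = 2E.
V − E + F = 2 with E = 4F/2 gives 191 − (4/2 − 1)·F = 2, so F = 189 and E = 378.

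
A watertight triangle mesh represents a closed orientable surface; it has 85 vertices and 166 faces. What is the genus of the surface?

0

Every face is a triangle, so 2E = 3·166 = 498, giving E = 249.
χ = V − E + F = 85 − 249 + 166 = 2.
For a closed orientable surface χ = 2 − 2g, so g = (2 − (2))/2 = 0.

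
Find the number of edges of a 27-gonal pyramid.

54

A pyramid on an n-gon base has one n-gon and n triangles: V = 27 + 1 = 28, E = 2·27 = 54, F = 27 + 1 = 28.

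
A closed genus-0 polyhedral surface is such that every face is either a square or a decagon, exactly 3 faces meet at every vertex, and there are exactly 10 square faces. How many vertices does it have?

Let x be the number of decagons; then F = 10 + x.
Edge–face incidences: 2E = 4·10 + 10·x = 40 + 10x.
Every vertex has degree 3, so 3V = 2E.
Euler: V − E + F = 2 ⇒ (2E)/3 − E + (10 + x) = 2.
Multiply by 6: 2·(2E) − 3·(2E) + 6·(10 + x) = 12, i.e. 60 + 6x − (40 + 10x) = 12.
Collecting terms: −4x + 20 = 12, so −4x = −8, so x = 2.
Then 2E = 40 + 10·2 = 60, so E = 30, V = 2E/3 = 20, F = 10 + 2 = 12.

20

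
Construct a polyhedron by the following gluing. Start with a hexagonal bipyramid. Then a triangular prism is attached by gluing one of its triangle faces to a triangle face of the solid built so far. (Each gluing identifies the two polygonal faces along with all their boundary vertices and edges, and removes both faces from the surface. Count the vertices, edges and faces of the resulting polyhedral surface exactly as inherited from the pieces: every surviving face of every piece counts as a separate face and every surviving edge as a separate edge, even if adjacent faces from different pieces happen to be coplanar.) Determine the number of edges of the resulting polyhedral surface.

A hexagonal bipyramid: V=8, E=18, F=12.
Attach a triangular prism (V=6, E=9, F=5) along a 3-gon: merge 3 vertices and 3 edges, delete both glued faces → V=11, E=24, F=15.
Check: V − E + F = 11 − 24 + 15 = 2.

24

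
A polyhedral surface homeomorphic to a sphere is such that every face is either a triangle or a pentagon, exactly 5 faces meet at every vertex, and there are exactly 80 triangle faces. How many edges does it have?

150

Let x be the number of pentagons; then F = 80 + x.
Edge–face incidences: 2E = 3·80 + 5·x = 240 + 5x.
Every vertex has degree 5, so 5V = 2E.
Euler: V − E + F = 2 ⇒ (2E)/5 − E + (80 + x) = 2.
Multiply by 10: 2·(2E) − 5·(2E) + 10·(80 + x) = 20, i.e. 800 + 10x − 3·(240 + 5x) = 20.
Collecting terms: −5x + 80 = 20, so −5x = −60, so x = 12.
Then 2E = 240 + 5·12 = 300, so E = 150, V = 2E/5 = 60, F = 80 + 12 = 92.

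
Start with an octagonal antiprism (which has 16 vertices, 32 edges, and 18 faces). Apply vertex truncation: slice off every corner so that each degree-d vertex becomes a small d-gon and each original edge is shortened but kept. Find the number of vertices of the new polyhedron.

64

Truncation replaces each original edge-end by a new vertex, so V′ = 2E = 64.
Each original edge survives, and each old vertex of degree d contributes d new edges; summing degrees gives Σd = 2E, so E′ = E + 2E = 3E = 96.
Each original face survives and each original vertex becomes one new face: F′ = F + V = 34.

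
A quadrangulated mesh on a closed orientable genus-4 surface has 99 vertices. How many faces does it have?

105

χ = 2 − 2·4 = -6, and every face is a square so 4F = 2E.
V − E + F = -6 with E = 4F/2 gives 99 − (4/2 − 1)·F = -6, so F = 105 and E = 210.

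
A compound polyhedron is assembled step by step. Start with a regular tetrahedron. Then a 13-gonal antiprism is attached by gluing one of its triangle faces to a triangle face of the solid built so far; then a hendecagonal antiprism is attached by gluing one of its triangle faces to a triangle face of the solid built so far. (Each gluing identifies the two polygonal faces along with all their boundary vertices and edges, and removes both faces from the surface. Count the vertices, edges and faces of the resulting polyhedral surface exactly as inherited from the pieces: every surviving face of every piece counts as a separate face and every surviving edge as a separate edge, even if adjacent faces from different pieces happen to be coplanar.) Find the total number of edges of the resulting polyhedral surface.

A regular tetrahedron: V=4, E=6, F=4.
Attach a 13-gonal antiprism (V=26, E=52, F=28) along a 3-gon: merge 3 vertices and 3 edges, delete both glued faces → V=27, E=55, F=30.
Attach a hendecagonal antiprism (V=22, E=44, F=24) along a 3-gon: merge 3 vertices and 3 edges, delete both glued faces → V=46, E=96, F=52.
Check: V − E + F = 46 − 96 + 52 = 2.

96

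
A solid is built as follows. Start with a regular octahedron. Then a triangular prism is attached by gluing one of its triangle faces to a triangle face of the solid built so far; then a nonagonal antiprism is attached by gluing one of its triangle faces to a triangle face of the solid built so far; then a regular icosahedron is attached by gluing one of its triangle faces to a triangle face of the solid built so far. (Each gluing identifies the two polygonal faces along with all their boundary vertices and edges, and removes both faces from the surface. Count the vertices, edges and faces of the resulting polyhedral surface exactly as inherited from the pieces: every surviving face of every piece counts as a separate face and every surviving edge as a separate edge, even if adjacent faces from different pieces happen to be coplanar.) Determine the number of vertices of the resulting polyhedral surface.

A regular octahedron: V=6, E=12, F=8.
Attach a triangular prism (V=6, E=9, F=5) along a 3-gon: merge 3 vertices and 3 edges, delete both glued faces → V=9, E=18, F=11.
Attach a nonagonal antiprism (V=18, E=36, F=20) along a 3-gon: merge 3 vertices and 3 edges, delete both glued faces → V=24, E=51, F=29.
Attach a regular icosahedron (V=12, E=30, F=20) along a 3-gon: merge 3 vertices and 3 edges, delete both glued faces → V=33, E=78, F=47.
Check: V − E + F = 33 − 78 + 47 = 2.

33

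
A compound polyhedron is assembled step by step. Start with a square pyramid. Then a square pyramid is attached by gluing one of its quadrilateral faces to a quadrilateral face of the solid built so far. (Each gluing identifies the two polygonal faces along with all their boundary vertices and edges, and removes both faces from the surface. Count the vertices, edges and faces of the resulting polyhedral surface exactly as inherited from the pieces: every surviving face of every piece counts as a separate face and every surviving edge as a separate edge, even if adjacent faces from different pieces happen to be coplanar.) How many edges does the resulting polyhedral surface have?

12

A square pyramid: V=5, E=8, F=5.
Attach a square pyramid (V=5, E=8, F=5) along a 4-gon: merge 4 vertices and 4 edges, delete both glued faces → V=6, E=12, F=8.
Check: V − E + F = 6 − 12 + 8 = 2.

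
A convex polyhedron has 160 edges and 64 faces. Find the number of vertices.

98

Here V − E + F = 2.
V = 2 + E − F = 2 + 160 − 64 = 98.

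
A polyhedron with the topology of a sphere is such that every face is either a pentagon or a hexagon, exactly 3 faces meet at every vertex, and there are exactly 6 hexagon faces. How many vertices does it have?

32

Let x be the number of pentagons; then F = 6 + x.
Edge–face incidences: 2E = 6·6 + 5·x = 36 + 5x.
Every vertex has degree 3, so 3V = 2E.
Euler: V − E + F = 2 ⇒ (2E)/3 − E + (6 + x) = 2.
Multiply by 6: 2·(2E) − 3·(2E) + 6·(6 + x) = 12, i.e. 36 + 6x − (36 + 5x) = 12.
Collecting terms: x = 12.
Then 2E = 36 + 5·12 = 96, so E = 48, V = 2E/3 = 32, F = 6 + 12 = 18.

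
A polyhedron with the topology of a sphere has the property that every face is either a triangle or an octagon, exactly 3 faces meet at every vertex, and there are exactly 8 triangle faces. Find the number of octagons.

Let x be the number of octagons; then F = 8 + x.
Edge–face incidences: 2E = 3·8 + 8·x = 24 + 8x.
Every vertex has degree 3, so 3V = 2E.
Euler: V − E + F = 2 ⇒ (2E)/3 − E + (8 + x) = 2.
Multiply by 6: 2·(2E) − 3·(2E) + 6·(8 + x) = 12, i.e. 48 + 6x − (24 + 8x) = 12.
Collecting terms: −2x + 24 = 12, so −2x = −12, so x = 6.
Then 2E = 24 + 8·6 = 72, so E = 36, V = 2E/3 = 24, F = 8 + 6 = 14.

6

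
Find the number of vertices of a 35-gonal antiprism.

70

An antiprism on an n-gon has two n-gon caps and 2n triangles: V = 2·35 = 70, E = 4·35 = 140, F = 2·35 + 2 = 72.
Check: V − E + F = 70 − 140 + 72 = 2.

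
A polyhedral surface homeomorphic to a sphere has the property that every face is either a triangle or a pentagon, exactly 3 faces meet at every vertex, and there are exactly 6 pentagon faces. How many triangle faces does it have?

Let x be the number of triangles; then F = 6 + x.
Edge–face incidences: 2E = 5·6 + 3·x = 30 + 3x.
Every vertex has degree 3, so 3V = 2E.
Euler: V − E + F = 2 ⇒ (2E)/3 − E + (6 + x) = 2.
Multiply by 6: 2·(2E) − 3·(2E) + 6·(6 + x) = 12, i.e. 36 + 6x − (30 + 3x) = 12.
Collecting terms: 3x + 6 = 12, so 3x = 6, so x = 2.
Then 2E = 30 + 3·2 = 36, so E = 18, V = 2E/3 = 12, F = 6 + 2 = 8.

2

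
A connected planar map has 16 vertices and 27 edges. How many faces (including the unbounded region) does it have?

13

Euler's formula for a connected plane graph: V − E + F = 2, so F = 2 − 16 + 27 = 13.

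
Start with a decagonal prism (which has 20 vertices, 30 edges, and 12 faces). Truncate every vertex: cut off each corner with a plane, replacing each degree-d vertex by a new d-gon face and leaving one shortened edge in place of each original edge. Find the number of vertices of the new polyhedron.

60

Truncation replaces each original edge-end by a new vertex, so V′ = 2E = 60.
Each original edge survives, and each old vertex of degree d contributes d new edges; summing degrees gives Σd = 2E, so E′ = E + 2E = 3E = 90.
Each original face survives and each original vertex becomes one new face: F′ = F + V = 32.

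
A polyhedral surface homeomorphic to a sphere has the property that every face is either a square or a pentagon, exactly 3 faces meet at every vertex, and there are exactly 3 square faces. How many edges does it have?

21

Let x be the number of pentagons; then F = 3 + x.
Edge–face incidences: 2E = 4·3 + 5·x = 12 + 5x.
Every vertex has degree 3, so 3V = 2E.
Euler: V − E + F = 2 ⇒ (2E)/3 − E + (3 + x) = 2.
Multiply by 6: 2·(2E) − 3·(2E) + 6·(3 + x) = 12, i.e. 18 + 6x − (12 + 5x) = 12.
Collecting terms: x + 6 = 12, so x = 6.
Then 2E = 12 + 5·6 = 42, so E = 21, V = 2E/3 = 14, F = 3 + 6 = 9.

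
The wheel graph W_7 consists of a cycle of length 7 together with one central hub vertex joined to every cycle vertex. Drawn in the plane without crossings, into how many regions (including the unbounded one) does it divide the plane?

W_7 has V = 7 + 1 = 8 vertices and E = 2·7 = 14 edges.
By Euler's formula F = 2 − V + E = 2 − 8 + 14 = 8.

8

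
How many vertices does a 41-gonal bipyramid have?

A bipyramid over an n-gon has 2n triangular faces and n + 2 vertices: V = 41 + 2 = 43, E = 3·41 = 123, F = 2·41 = 82.

43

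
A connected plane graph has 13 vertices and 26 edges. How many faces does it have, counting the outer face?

Euler's formula for a connected plane graph: V − E + F = 2, so F = 2 − 13 + 26 = 15.

15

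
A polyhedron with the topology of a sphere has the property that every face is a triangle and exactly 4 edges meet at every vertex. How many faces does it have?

Each face has 3 edges and each edge borders two faces, so 2E = 3F.
Each vertex has degree 4, so 4V = 2E and hence V = 3F/4.
Euler: V − E + F = 2 ⇒ (3F/4) − (3F/2) + F = 2.
Multiply by 8: (6 − 12 + 8)F = 16, i.e. 2F = 16.
So F = 8, E = 3·8/2 = 12, V = 3·8/4 = 6.

8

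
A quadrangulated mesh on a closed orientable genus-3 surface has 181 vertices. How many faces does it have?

185

χ = 2 − 2·3 = -4, and every face is a square so 4F = 2E.
V − E + F = -4 with E = 4F/2 gives 181 − (4/2 − 1)·F = -4, so F = 185 and E = 370.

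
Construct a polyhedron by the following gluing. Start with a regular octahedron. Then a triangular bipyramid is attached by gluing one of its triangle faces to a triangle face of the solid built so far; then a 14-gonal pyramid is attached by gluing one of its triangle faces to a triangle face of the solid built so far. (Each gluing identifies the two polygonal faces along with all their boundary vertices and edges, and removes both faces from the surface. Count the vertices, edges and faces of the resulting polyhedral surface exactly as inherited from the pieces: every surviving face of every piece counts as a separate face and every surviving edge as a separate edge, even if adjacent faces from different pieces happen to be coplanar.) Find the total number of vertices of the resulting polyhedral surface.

20

A regular octahedron: V=6, E=12, F=8.
Attach a triangular bipyramid (V=5, E=9, F=6) along a 3-gon: merge 3 vertices and 3 edges, delete both glued faces → V=8, E=18, F=12.
Attach a 14-gonal pyramid (V=15, E=28, F=15) along a 3-gon: merge 3 vertices and 3 edges, delete both glued faces → V=20, E=43, F=25.
Check: V − E + F = 20 − 43 + 25 = 2.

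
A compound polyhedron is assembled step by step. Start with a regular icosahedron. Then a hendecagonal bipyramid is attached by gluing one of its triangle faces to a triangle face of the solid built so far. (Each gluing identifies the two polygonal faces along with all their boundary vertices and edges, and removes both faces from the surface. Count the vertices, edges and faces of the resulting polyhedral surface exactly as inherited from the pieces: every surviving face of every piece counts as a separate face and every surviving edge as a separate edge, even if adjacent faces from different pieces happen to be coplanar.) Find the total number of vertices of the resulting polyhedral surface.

A regular icosahedron: V=12, E=30, F=20.
Attach a hendecagonal bipyramid (V=13, E=33, F=22) along a 3-gon: merge 3 vertices and 3 edges, delete both glued faces → V=22, E=60, F=40.
Check: V − E + F = 22 − 60 + 40 = 2.

22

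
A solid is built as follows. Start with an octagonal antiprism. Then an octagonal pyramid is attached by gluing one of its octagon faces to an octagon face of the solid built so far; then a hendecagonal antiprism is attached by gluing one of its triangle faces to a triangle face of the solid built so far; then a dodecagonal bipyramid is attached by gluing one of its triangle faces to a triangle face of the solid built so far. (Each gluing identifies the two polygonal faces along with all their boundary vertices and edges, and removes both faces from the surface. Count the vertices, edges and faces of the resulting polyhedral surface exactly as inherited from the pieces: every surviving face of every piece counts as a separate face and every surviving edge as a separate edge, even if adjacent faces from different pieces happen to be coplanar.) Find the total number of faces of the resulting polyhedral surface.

69

An octagonal antiprism: V=16, E=32, F=18.
Attach an octagonal pyramid (V=9, E=16, F=9) along an 8-gon: merge 8 vertices and 8 edges, delete both glued faces → V=17, E=40, F=25.
Attach a hendecagonal antiprism (V=22, E=44, F=24) along a 3-gon: merge 3 vertices and 3 edges, delete both glued faces → V=36, E=81, F=47.
Attach a dodecagonal bipyramid (V=14, E=36, F=24) along a 3-gon: merge 3 vertices and 3 edges, delete both glued faces → V=47, E=114, F=69.
Check: V − E + F = 47 − 114 + 69 = 2.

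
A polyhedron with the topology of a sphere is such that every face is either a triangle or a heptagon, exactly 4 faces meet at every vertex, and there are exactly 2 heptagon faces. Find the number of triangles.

14

Let x be the number of triangles; then F = 2 + x.
Edge–face incidences: 2E = 7·2 + 3·x = 14 + 3x.
Every vertex has degree 4, so 4V = 2E.
Euler: V − E + F = 2 ⇒ (2E)/4 − E + (2 + x) = 2.
Multiply by 8: 2·(2E) − 4·(2E) + 8·(2 + x) = 16, i.e. 16 + 8x − 2·(14 + 3x) = 16.
Collecting terms: 2x − 12 = 16, so 2x = 28, so x = 14.
Then 2E = 14 + 3·14 = 56, so E = 28, V = 2E/4 = 14, F = 2 + 14 = 16.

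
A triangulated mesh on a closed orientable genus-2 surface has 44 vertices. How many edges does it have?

138

χ = 2 − 2·2 = -2, and every face is a triangle so 3F = 2E.
V − E + F = -2 with E = 3F/2 gives 44 − (3/2 − 1)·F = -2, so F = 92 and E = 138.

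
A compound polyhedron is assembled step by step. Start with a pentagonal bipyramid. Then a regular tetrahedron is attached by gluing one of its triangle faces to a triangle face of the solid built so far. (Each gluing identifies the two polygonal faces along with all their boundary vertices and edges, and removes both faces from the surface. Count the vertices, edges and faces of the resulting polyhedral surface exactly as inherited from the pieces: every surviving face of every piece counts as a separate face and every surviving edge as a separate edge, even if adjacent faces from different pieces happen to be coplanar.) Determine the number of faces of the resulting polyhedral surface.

12

A pentagonal bipyramid: V=7, E=15, F=10.
Attach a regular tetrahedron (V=4, E=6, F=4) along a 3-gon: merge 3 vertices and 3 edges, delete both glued faces → V=8, E=18, F=12.
Check: V − E + F = 8 − 18 + 12 = 2.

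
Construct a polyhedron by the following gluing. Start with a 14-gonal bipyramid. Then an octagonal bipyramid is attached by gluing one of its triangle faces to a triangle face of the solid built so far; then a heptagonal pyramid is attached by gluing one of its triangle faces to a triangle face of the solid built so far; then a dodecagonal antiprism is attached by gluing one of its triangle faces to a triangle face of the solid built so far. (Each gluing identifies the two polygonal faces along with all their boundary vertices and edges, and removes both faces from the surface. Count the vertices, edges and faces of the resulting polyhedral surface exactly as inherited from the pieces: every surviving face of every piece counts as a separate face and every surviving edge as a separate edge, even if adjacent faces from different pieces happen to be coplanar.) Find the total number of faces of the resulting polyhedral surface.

72

A 14-gonal bipyramid: V=16, E=42, F=28.
Attach an octagonal bipyramid (V=10, E=24, F=16) along a 3-gon: merge 3 vertices and 3 edges, delete both glued faces → V=23, E=63, F=42.
Attach a heptagonal pyramid (V=8, E=14, F=8) along a 3-gon: merge 3 vertices and 3 edges, delete both glued faces → V=28, E=74, F=48.
Attach a dodecagonal antiprism (V=24, E=48, F=26) along a 3-gon: merge 3 vertices and 3 edges, delete both glued faces → V=49, E=119, F=72.
Check: V − E + F = 49 − 119 + 72 = 2.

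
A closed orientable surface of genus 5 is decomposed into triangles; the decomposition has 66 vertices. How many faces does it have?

148

χ = 2 − 2·5 = -8, and every face is a triangle so 3F = 2E.
V − E + F = -8 with E = 3F/2 gives 66 − (3/2 − 1)·F = -8, so F = 148 and E = 222.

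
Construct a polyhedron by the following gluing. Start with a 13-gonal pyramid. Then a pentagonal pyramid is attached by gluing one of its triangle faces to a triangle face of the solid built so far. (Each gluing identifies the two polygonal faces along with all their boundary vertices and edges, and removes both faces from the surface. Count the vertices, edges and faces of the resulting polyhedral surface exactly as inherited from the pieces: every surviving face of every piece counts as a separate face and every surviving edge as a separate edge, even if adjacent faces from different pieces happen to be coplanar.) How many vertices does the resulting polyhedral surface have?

A 13-gonal pyramid: V=14, E=26, F=14.
Attach a pentagonal pyramid (V=6, E=10, F=6) along a 3-gon: merge 3 vertices and 3 edges, delete both glued faces → V=17, E=33, F=18.
Check: V − E + F = 17 − 33 + 18 = 2.

17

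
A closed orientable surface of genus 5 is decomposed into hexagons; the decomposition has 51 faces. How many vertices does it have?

χ = 2 − 2·5 = -8, and every face is a hexagon so 6F = 2E.
E = 6·51/2 = 153. Then V = -8 + E − F = -8 + 153 − 51 = 94.

94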